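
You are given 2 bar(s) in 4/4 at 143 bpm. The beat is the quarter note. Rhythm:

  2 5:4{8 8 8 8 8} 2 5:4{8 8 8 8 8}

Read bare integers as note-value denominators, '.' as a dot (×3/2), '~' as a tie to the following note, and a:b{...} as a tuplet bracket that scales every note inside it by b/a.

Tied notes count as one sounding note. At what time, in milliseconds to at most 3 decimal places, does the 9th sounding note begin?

note 9 onset = 32/5b = 2685.315ms

1. 0.0ms @ 0 + 839.161ms (2)
2. 839.161ms @ 2 + 167.832ms (2/5)
3. 1006.993ms @ 12/5 + 167.832ms (2/5)
4. 1174.825ms @ 14/5 + 167.832ms (2/5)
5. 1342.657ms @ 16/5 + 167.832ms (2/5)
6. 1510.49ms @ 18/5 + 167.832ms (2/5)
7. 1678.322ms @ 4 + 839.161ms (2)
8. 2517.483ms @ 6 + 167.832ms (2/5)
9. 2685.315ms @ 32/5 + 167.832ms (2/5)
10. 2853.147ms @ 34/5 + 167.832ms (2/5)
11. 3020.979ms @ 36/5 + 167.832ms (2/5)
12. 3188.811ms @ 38/5 + 167.832ms (2/5)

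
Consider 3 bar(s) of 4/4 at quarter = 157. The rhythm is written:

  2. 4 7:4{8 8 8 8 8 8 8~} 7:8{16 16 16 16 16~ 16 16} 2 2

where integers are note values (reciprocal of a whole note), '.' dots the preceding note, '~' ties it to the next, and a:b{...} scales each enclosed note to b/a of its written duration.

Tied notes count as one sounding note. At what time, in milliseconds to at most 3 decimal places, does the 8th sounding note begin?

note 8 onset = 38/7b = 2074.613ms

1. 0.0ms @ 0 + 1146.497ms (3)
2. 1146.497ms @ 3 + 382.166ms (1)
3. 1528.662ms @ 4 + 109.19ms (2/7)
4. 1637.853ms @ 30/7 + 109.19ms (2/7)
5. 1747.043ms @ 32/7 + 109.19ms (2/7)
6. 1856.233ms @ 34/7 + 109.19ms (2/7)
7. 1965.423ms @ 36/7 + 109.19ms (2/7)
8. 2074.613ms @ 38/7 + 109.19ms (2/7)
9. 2183.803ms @ 40/7 + 218.38ms (4/7)
10. 2402.184ms @ 44/7 + 109.19ms (2/7)
11. 2511.374ms @ 46/7 + 109.19ms (2/7)
12. 2620.564ms @ 48/7 + 109.19ms (2/7)
13. 2729.754ms @ 50/7 + 218.38ms (4/7)
14. 2948.135ms @ 54/7 + 109.19ms (2/7)
15. 3057.325ms @ 8 + 764.331ms (2)
16. 3821.656ms @ 10 + 764.331ms (2)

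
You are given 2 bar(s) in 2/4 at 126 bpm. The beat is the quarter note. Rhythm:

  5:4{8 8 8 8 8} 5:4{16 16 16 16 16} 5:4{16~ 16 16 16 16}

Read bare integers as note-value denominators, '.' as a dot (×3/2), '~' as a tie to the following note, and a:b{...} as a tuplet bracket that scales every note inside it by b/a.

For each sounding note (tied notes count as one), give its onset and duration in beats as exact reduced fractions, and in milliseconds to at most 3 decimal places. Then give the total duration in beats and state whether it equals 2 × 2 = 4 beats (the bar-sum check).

1) 0.0ms=0b +190.476ms=2/5b
2) 190.476ms=2/5b +190.476ms=2/5b
3) 380.952ms=4/5b +190.476ms=2/5b
4) 571.429ms=6/5b +190.476ms=2/5b
5) 761.905ms=8/5b +190.476ms=2/5b
6) 952.381ms=2b +95.238ms=1/5b
7) 1047.619ms=11/5b +95.238ms=1/5b
8) 1142.857ms=12/5b +95.238ms=1/5b
9) 1238.095ms=13/5b +95.238ms=1/5b
10) 1333.333ms=14/5b +95.238ms=1/5b
11) 1428.571ms=3b +190.476ms=2/5b
12) 1619.048ms=17/5b +95.238ms=1/5b
13) 1714.286ms=18/5b +95.238ms=1/5b
14) 1809.524ms=19/5b +95.238ms=1/5b
Σ=4b of 4 (126bpm 2/4) — PASS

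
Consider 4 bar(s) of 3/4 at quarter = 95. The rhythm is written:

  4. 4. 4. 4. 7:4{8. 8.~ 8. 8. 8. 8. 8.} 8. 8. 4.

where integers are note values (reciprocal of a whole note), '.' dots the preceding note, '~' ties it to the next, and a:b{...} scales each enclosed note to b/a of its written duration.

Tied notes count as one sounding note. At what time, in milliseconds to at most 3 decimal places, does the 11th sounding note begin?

note 11 onset = 9b = 5684.211ms

1. 0.0ms @ 0 + 947.368ms (3/2)
2. 947.368ms @ 3/2 + 947.368ms (3/2)
3. 1894.737ms @ 3 + 947.368ms (3/2)
4. 2842.105ms @ 9/2 + 947.368ms (3/2)
5. 3789.474ms @ 6 + 270.677ms (3/7)
6. 4060.15ms @ 45/7 + 541.353ms (6/7)
7. 4601.504ms @ 51/7 + 270.677ms (3/7)
8. 4872.18ms @ 54/7 + 270.677ms (3/7)
9. 5142.857ms @ 57/7 + 270.677ms (3/7)
10. 5413.534ms @ 60/7 + 270.677ms (3/7)
11. 5684.211ms @ 9 + 473.684ms (3/4)
12. 6157.895ms @ 39/4 + 473.684ms (3/4)
13. 6631.579ms @ 21/2 + 947.368ms (3/2)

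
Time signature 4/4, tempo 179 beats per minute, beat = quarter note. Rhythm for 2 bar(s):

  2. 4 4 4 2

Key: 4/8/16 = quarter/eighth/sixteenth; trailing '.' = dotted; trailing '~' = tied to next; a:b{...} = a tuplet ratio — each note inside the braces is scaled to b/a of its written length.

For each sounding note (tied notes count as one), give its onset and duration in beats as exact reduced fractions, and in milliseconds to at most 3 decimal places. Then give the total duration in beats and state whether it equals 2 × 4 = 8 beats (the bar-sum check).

1) 0.0ms=0b +1005.587ms=3b
2) 1005.587ms=3b +335.196ms=1b
3) 1340.782ms=4b +335.196ms=1b
4) 1675.978ms=5b +335.196ms=1b
5) 2011.173ms=6b +670.391ms=2b
Σ=8b of 8 (179bpm 4/4) — PASS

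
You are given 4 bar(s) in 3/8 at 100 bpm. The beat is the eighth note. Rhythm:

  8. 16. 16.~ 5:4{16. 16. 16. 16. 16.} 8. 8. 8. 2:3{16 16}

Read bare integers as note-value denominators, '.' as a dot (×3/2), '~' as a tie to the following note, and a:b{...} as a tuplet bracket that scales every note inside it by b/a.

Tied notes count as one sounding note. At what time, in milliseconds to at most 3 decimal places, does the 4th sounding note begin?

note 4 onset = 18/5b = 2160.0ms

1. 0.0ms @ 0 + 900.0ms (3/2)
2. 900.0ms @ 3/2 + 450.0ms (3/4)
3. 1350.0ms @ 9/4 + 810.0ms (27/20)
4. 2160.0ms @ 18/5 + 360.0ms (3/5)
5. 2520.0ms @ 21/5 + 360.0ms (3/5)
6. 2880.0ms @ 24/5 + 360.0ms (3/5)
7. 3240.0ms @ 27/5 + 360.0ms (3/5)
8. 3600.0ms @ 6 + 900.0ms (3/2)
9. 4500.0ms @ 15/2 + 900.0ms (3/2)
10. 5400.0ms @ 9 + 900.0ms (3/2)
11. 6300.0ms @ 21/2 + 450.0ms (3/4)
12. 6750.0ms @ 45/4 + 450.0ms (3/4)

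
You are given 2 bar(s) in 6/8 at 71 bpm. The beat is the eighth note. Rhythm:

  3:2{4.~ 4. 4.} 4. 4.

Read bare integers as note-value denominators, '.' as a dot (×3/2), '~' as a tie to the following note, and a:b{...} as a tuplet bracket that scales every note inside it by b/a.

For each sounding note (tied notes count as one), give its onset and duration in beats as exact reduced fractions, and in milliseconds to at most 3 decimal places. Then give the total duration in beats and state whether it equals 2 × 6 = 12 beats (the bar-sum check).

1) 0.0ms=0b +3380.282ms=4b
2) 3380.282ms=4b +1690.141ms=2b
3) 5070.423ms=6b +2535.211ms=3b
4) 7605.634ms=9b +2535.211ms=3b
Σ=12b of 12 (71bpm 6/8) — PASS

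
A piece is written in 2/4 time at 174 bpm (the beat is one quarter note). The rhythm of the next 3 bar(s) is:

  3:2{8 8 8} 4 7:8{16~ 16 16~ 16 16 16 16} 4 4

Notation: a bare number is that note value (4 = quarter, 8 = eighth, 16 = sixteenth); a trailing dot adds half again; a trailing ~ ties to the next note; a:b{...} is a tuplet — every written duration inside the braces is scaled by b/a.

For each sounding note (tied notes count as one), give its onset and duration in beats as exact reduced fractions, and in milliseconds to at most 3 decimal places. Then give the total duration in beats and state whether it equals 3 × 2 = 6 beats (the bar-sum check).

1) 0.0ms=0b +114.943ms=1/3b
2) 114.943ms=1/3b +114.943ms=1/3b
3) 229.885ms=2/3b +114.943ms=1/3b
4) 344.828ms=1b +344.828ms=1b
5) 689.655ms=2b +197.044ms=4/7b
6) 886.7ms=18/7b +197.044ms=4/7b
7) 1083.744ms=22/7b +98.522ms=2/7b
8) 1182.266ms=24/7b +98.522ms=2/7b
9) 1280.788ms=26/7b +98.522ms=2/7b
10) 1379.31ms=4b +344.828ms=1b
11) 1724.138ms=5b +344.828ms=1b
Σ=6b of 6 (174bpm 2/4) — PASS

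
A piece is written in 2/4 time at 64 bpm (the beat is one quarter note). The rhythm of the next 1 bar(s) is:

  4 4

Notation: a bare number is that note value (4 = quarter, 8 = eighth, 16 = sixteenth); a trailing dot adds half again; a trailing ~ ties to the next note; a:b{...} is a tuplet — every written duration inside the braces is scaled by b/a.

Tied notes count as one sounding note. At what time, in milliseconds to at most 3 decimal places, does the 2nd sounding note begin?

note 2 onset = 1b = 937.5ms

1. 0.0ms @ 0 + 937.5ms (1)
2. 937.5ms @ 1 + 937.5ms (1)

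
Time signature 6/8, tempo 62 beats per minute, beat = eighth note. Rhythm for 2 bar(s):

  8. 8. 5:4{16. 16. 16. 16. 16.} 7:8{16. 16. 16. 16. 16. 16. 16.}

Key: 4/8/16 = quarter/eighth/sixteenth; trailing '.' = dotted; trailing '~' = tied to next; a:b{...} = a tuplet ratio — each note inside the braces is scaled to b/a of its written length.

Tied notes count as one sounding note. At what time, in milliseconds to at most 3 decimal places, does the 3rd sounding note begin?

1. 0.0ms @ 0 + 1451.613ms (3/2)
2. 1451.613ms @ 3/2 + 1451.613ms (3/2)
3. 2903.226ms @ 3 + 580.645ms (3/5)
4. 3483.871ms @ 18/5 + 580.645ms (3/5)
5. 4064.516ms @ 21/5 + 580.645ms (3/5)
6. 4645.161ms @ 24/5 + 580.645ms (3/5)
7. 5225.806ms @ 27/5 + 580.645ms (3/5)
8. 5806.452ms @ 6 + 829.493ms (6/7)
9. 6635.945ms @ 48/7 + 829.493ms (6/7)
10. 7465.438ms @ 54/7 + 829.493ms (6/7)
11. 8294.931ms @ 60/7 + 829.493ms (6/7)
12. 9124.424ms @ 66/7 + 829.493ms (6/7)
13. 9953.917ms @ 72/7 + 829.493ms (6/7)
14. 10783.41ms @ 78/7 + 829.493ms (6/7)

note 3 onset = 3b = 2903.226ms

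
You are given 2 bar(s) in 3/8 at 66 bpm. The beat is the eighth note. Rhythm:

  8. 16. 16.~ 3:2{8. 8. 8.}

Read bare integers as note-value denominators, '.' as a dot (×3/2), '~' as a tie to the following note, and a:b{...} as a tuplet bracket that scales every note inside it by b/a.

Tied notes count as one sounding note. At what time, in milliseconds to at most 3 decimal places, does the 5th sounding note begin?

note 5 onset = 5b = 4545.455ms

1. 0.0ms @ 0 + 1363.636ms (3/2)
2. 1363.636ms @ 3/2 + 681.818ms (3/4)
3. 2045.455ms @ 9/4 + 1590.909ms (7/4)
4. 3636.364ms @ 4 + 909.091ms (1)
5. 4545.455ms @ 5 + 909.091ms (1)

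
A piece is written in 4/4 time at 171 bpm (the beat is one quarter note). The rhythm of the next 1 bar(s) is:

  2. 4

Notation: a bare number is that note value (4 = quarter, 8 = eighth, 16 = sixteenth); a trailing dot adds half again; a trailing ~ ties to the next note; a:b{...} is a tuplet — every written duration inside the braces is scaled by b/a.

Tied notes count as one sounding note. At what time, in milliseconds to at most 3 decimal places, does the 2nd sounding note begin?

note 2 onset = 3b = 1052.632ms

1. 0.0ms @ 0 + 1052.632ms (3)
2. 1052.632ms @ 3 + 350.877ms (1)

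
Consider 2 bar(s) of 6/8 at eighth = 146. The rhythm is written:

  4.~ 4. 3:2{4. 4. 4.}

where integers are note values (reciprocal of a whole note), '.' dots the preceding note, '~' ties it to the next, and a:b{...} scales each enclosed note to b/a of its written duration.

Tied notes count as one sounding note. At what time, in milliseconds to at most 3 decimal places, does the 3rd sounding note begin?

note 3 onset = 8b = 3287.671ms

1. 0.0ms @ 0 + 2465.753ms (6)
2. 2465.753ms @ 6 + 821.918ms (2)
3. 3287.671ms @ 8 + 821.918ms (2)
4. 4109.589ms @ 10 + 821.918ms (2)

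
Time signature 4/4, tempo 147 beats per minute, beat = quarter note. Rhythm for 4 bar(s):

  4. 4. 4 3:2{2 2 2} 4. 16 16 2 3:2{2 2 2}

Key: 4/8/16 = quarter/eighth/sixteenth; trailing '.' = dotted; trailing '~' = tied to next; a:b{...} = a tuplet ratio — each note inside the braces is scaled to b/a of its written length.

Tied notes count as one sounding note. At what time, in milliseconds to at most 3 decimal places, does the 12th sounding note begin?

1. 0.0ms @ 0 + 612.245ms (3/2)
2. 612.245ms @ 3/2 + 612.245ms (3/2)
3. 1224.49ms @ 3 + 408.163ms (1)
4. 1632.653ms @ 4 + 544.218ms (4/3)
5. 2176.871ms @ 16/3 + 544.218ms (4/3)
6. 2721.088ms @ 20/3 + 544.218ms (4/3)
7. 3265.306ms @ 8 + 612.245ms (3/2)
8. 3877.551ms @ 19/2 + 102.041ms (1/4)
9. 3979.592ms @ 39/4 + 102.041ms (1/4)
10. 4081.633ms @ 10 + 816.327ms (2)
11. 4897.959ms @ 12 + 544.218ms (4/3)
12. 5442.177ms @ 40/3 + 544.218ms (4/3)
13. 5986.395ms @ 44/3 + 544.218ms (4/3)

note 12 onset = 40/3b = 5442.177ms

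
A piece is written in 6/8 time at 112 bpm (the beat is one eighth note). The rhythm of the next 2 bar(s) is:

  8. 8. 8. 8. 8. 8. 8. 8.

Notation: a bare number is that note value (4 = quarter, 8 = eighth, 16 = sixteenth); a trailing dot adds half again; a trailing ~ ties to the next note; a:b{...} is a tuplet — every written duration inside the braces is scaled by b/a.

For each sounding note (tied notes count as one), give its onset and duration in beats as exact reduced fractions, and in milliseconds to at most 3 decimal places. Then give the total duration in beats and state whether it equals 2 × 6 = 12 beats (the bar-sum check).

1) 0.0ms=0b +803.571ms=3/2b
2) 803.571ms=3/2b +803.571ms=3/2b
3) 1607.143ms=3b +803.571ms=3/2b
4) 2410.714ms=9/2b +803.571ms=3/2b
5) 3214.286ms=6b +803.571ms=3/2b
6) 4017.857ms=15/2b +803.571ms=3/2b
7) 4821.429ms=9b +803.571ms=3/2b
8) 5625.0ms=21/2b +803.571ms=3/2b
Σ=12b of 12 (112bpm 6/8) — PASS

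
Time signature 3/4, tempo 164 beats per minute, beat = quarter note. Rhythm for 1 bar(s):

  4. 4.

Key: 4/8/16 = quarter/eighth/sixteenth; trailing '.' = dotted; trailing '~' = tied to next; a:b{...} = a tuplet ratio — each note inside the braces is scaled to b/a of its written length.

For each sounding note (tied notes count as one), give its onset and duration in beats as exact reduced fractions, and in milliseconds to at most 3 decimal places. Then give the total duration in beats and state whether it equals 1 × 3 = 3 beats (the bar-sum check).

1) 0.0ms=0b +548.78ms=3/2b
2) 548.78ms=3/2b +548.78ms=3/2b
Σ=3b of 3 (164bpm 3/4) — PASS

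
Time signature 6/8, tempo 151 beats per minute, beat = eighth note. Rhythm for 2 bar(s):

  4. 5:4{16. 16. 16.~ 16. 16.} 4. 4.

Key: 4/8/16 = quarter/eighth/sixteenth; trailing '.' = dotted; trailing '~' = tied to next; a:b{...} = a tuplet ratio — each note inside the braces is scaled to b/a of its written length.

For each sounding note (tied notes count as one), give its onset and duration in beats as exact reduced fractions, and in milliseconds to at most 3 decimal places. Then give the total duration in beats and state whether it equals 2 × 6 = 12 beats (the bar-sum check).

1) 0.0ms=0b +1192.053ms=3b
2) 1192.053ms=3b +238.411ms=3/5b
3) 1430.464ms=18/5b +238.411ms=3/5b
4) 1668.874ms=21/5b +476.821ms=6/5b
5) 2145.695ms=27/5b +238.411ms=3/5b
6) 2384.106ms=6b +1192.053ms=3b
7) 3576.159ms=9b +1192.053ms=3b
Σ=12b of 12 (151bpm 6/8) — PASS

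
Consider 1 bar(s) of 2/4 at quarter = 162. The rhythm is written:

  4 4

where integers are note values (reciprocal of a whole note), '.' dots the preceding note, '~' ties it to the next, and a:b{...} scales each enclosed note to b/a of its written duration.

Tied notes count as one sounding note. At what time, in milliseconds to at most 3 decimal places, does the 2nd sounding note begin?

note 2 onset = 1b = 370.37ms

1. 0.0ms @ 0 + 370.37ms (1)
2. 370.37ms @ 1 + 370.37ms (1)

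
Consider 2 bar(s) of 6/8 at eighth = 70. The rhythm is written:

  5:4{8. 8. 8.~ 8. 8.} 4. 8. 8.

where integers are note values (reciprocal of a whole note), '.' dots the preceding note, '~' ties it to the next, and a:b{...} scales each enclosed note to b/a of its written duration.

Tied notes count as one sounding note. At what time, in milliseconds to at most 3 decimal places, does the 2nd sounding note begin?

note 2 onset = 6/5b = 1028.571ms

1. 0.0ms @ 0 + 1028.571ms (6/5)
2. 1028.571ms @ 6/5 + 1028.571ms (6/5)
3. 2057.143ms @ 12/5 + 2057.143ms (12/5)
4. 4114.286ms @ 24/5 + 1028.571ms (6/5)
5. 5142.857ms @ 6 + 2571.429ms (3)
6. 7714.286ms @ 9 + 1285.714ms (3/2)
7. 9000.0ms @ 21/2 + 1285.714ms (3/2)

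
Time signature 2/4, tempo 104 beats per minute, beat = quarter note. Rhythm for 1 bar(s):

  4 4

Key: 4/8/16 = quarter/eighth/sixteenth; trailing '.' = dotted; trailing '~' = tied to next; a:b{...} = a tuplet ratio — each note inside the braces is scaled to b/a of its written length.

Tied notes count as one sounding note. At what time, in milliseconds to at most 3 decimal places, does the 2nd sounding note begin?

1. 0.0ms @ 0 + 576.923ms (1)
2. 576.923ms @ 1 + 576.923ms (1)

note 2 onset = 1b = 576.923ms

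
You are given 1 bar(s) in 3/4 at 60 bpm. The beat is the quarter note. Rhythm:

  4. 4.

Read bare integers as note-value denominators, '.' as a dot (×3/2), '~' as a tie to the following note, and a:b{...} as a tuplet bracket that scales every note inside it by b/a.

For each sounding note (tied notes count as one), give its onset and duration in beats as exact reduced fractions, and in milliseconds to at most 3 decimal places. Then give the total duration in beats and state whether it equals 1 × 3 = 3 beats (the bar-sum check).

1) 0.0ms=0b +1500.0ms=3/2b
2) 1500.0ms=3/2b +1500.0ms=3/2b
Σ=3b of 3 (60bpm 3/4) — PASS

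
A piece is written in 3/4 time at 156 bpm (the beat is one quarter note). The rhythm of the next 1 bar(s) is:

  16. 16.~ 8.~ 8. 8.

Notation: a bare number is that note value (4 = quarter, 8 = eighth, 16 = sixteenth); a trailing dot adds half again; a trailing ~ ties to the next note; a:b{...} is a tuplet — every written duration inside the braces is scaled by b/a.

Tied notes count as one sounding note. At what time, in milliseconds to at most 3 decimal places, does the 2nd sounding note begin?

1. 0.0ms @ 0 + 144.231ms (3/8)
2. 144.231ms @ 3/8 + 721.154ms (15/8)
3. 865.385ms @ 9/4 + 288.462ms (3/4)

note 2 onset = 3/8b = 144.231ms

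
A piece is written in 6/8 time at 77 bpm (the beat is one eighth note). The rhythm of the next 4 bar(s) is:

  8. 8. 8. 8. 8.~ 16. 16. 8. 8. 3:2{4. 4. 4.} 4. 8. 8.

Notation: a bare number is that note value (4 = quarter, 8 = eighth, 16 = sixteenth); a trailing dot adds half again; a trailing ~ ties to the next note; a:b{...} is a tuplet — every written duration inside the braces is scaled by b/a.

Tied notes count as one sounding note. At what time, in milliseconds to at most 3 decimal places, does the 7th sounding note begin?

1. 0.0ms @ 0 + 1168.831ms (3/2)
2. 1168.831ms @ 3/2 + 1168.831ms (3/2)
3. 2337.662ms @ 3 + 1168.831ms (3/2)
4. 3506.494ms @ 9/2 + 1168.831ms (3/2)
5. 4675.325ms @ 6 + 1753.247ms (9/4)
6. 6428.571ms @ 33/4 + 584.416ms (3/4)
7. 7012.987ms @ 9 + 1168.831ms (3/2)
8. 8181.818ms @ 21/2 + 1168.831ms (3/2)
9. 9350.649ms @ 12 + 1558.442ms (2)
10. 10909.091ms @ 14 + 1558.442ms (2)
11. 12467.532ms @ 16 + 1558.442ms (2)
12. 14025.974ms @ 18 + 2337.662ms (3)
13. 16363.636ms @ 21 + 1168.831ms (3/2)
14. 17532.468ms @ 45/2 + 1168.831ms (3/2)

note 7 onset = 9b = 7012.987ms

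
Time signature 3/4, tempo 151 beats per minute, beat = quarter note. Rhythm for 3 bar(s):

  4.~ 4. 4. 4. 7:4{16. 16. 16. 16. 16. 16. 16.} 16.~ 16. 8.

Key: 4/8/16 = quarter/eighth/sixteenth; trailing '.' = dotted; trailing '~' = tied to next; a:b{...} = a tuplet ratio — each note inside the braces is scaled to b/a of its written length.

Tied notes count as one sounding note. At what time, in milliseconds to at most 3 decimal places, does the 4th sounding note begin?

1. 0.0ms @ 0 + 1192.053ms (3)
2. 1192.053ms @ 3 + 596.026ms (3/2)
3. 1788.079ms @ 9/2 + 596.026ms (3/2)
4. 2384.106ms @ 6 + 85.147ms (3/14)
5. 2469.253ms @ 87/14 + 85.147ms (3/14)
6. 2554.399ms @ 45/7 + 85.147ms (3/14)
7. 2639.546ms @ 93/14 + 85.147ms (3/14)
8. 2724.693ms @ 48/7 + 85.147ms (3/14)
9. 2809.839ms @ 99/14 + 85.147ms (3/14)
10. 2894.986ms @ 51/7 + 85.147ms (3/14)
11. 2980.132ms @ 15/2 + 298.013ms (3/4)
12. 3278.146ms @ 33/4 + 298.013ms (3/4)

note 4 onset = 6b = 2384.106ms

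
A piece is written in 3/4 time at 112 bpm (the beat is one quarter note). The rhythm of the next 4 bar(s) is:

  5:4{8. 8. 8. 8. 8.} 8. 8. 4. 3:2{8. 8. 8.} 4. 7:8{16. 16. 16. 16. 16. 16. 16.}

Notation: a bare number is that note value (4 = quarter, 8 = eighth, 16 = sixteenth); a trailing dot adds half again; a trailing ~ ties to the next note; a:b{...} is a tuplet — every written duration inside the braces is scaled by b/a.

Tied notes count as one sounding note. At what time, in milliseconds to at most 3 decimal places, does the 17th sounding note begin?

note 17 onset = 75/7b = 5739.796ms

1. 0.0ms @ 0 + 321.429ms (3/5)
2. 321.429ms @ 3/5 + 321.429ms (3/5)
3. 642.857ms @ 6/5 + 321.429ms (3/5)
4. 964.286ms @ 9/5 + 321.429ms (3/5)
5. 1285.714ms @ 12/5 + 321.429ms (3/5)
6. 1607.143ms @ 3 + 401.786ms (3/4)
7. 2008.929ms @ 15/4 + 401.786ms (3/4)
8. 2410.714ms @ 9/2 + 803.571ms (3/2)
9. 3214.286ms @ 6 + 267.857ms (1/2)
10. 3482.143ms @ 13/2 + 267.857ms (1/2)
11. 3750.0ms @ 7 + 267.857ms (1/2)
12. 4017.857ms @ 15/2 + 803.571ms (3/2)
13. 4821.429ms @ 9 + 229.592ms (3/7)
14. 5051.02ms @ 66/7 + 229.592ms (3/7)
15. 5280.612ms @ 69/7 + 229.592ms (3/7)
16. 5510.204ms @ 72/7 + 229.592ms (3/7)
17. 5739.796ms @ 75/7 + 229.592ms (3/7)
18. 5969.388ms @ 78/7 + 229.592ms (3/7)
19. 6198.98ms @ 81/7 + 229.592ms (3/7)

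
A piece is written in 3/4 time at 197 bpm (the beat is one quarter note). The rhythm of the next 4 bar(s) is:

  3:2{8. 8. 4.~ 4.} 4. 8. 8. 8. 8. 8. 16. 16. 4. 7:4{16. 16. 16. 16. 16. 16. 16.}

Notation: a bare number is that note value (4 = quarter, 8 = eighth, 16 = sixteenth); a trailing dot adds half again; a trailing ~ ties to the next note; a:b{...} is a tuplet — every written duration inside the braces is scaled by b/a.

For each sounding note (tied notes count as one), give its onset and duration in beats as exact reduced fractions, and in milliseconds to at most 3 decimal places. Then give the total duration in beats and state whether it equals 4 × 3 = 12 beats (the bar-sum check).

1) 0.0ms=0b +152.284ms=1/2b
2) 152.284ms=1/2b +152.284ms=1/2b
3) 304.569ms=1b +609.137ms=2b
4) 913.706ms=3b +456.853ms=3/2b
5) 1370.558ms=9/2b +228.426ms=3/4b
6) 1598.985ms=21/4b +228.426ms=3/4b
7) 1827.411ms=6b +228.426ms=3/4b
8) 2055.838ms=27/4b +228.426ms=3/4b
9) 2284.264ms=15/2b +228.426ms=3/4b
10) 2512.69ms=33/4b +114.213ms=3/8b
11) 2626.904ms=69/8b +114.213ms=3/8b
12) 2741.117ms=9b +456.853ms=3/2b
13) 3197.97ms=21/2b +65.265ms=3/14b
14) 3263.234ms=75/7b +65.265ms=3/14b
15) 3328.499ms=153/14b +65.265ms=3/14b
16) 3393.764ms=78/7b +65.265ms=3/14b
17) 3459.028ms=159/14b +65.265ms=3/14b
18) 3524.293ms=81/7b +65.265ms=3/14b
19) 3589.558ms=165/14b +65.265ms=3/14b
Σ=12b of 12 (197bpm 3/4) — PASS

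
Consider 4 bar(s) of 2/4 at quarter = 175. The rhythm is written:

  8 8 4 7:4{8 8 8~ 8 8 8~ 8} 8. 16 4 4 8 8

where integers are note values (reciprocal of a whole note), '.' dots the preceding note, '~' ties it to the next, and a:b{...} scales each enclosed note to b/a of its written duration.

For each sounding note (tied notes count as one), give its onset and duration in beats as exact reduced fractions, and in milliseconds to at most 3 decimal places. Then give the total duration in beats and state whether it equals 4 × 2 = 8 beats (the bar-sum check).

1) 0.0ms=0b +171.429ms=1/2b
2) 171.429ms=1/2b +171.429ms=1/2b
3) 342.857ms=1b +342.857ms=1b
4) 685.714ms=2b +97.959ms=2/7b
5) 783.673ms=16/7b +97.959ms=2/7b
6) 881.633ms=18/7b +195.918ms=4/7b
7) 1077.551ms=22/7b +97.959ms=2/7b
8) 1175.51ms=24/7b +195.918ms=4/7b
9) 1371.429ms=4b +257.143ms=3/4b
10) 1628.571ms=19/4b +85.714ms=1/4b
11) 1714.286ms=5b +342.857ms=1b
12) 2057.143ms=6b +342.857ms=1b
13) 2400.0ms=7b +171.429ms=1/2b
14) 2571.429ms=15/2b +171.429ms=1/2b
Σ=8b of 8 (175bpm 2/4) — PASS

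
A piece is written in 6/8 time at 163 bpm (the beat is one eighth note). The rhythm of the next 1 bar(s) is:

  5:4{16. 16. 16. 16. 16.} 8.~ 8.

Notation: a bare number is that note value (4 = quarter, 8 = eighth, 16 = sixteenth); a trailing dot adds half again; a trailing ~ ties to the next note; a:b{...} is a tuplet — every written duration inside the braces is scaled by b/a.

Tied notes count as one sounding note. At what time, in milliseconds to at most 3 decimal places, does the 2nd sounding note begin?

note 2 onset = 3/5b = 220.859ms

1. 0.0ms @ 0 + 220.859ms (3/5)
2. 220.859ms @ 3/5 + 220.859ms (3/5)
3. 441.718ms @ 6/5 + 220.859ms (3/5)
4. 662.577ms @ 9/5 + 220.859ms (3/5)
5. 883.436ms @ 12/5 + 220.859ms (3/5)
6. 1104.294ms @ 3 + 1104.294ms (3)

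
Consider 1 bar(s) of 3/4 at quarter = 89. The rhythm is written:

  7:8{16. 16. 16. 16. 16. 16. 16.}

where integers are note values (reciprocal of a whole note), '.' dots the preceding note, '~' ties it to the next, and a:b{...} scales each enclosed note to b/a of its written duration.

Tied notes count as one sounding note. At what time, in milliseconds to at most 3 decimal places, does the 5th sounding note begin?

note 5 onset = 12/7b = 1155.698ms

1. 0.0ms @ 0 + 288.925ms (3/7)
2. 288.925ms @ 3/7 + 288.925ms (3/7)
3. 577.849ms @ 6/7 + 288.925ms (3/7)
4. 866.774ms @ 9/7 + 288.925ms (3/7)
5. 1155.698ms @ 12/7 + 288.925ms (3/7)
6. 1444.623ms @ 15/7 + 288.925ms (3/7)
7. 1733.547ms @ 18/7 + 288.925ms (3/7)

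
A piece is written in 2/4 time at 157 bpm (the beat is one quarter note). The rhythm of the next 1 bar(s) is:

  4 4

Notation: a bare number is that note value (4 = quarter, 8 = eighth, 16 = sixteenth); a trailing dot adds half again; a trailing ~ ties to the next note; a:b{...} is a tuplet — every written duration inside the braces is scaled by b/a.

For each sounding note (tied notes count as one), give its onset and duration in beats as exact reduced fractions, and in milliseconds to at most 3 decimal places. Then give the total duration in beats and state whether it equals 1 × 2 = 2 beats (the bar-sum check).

1) 0.0ms=0b +382.166ms=1b
2) 382.166ms=1b +382.166ms=1b
Σ=2b of 2 (157bpm 2/4) — PASS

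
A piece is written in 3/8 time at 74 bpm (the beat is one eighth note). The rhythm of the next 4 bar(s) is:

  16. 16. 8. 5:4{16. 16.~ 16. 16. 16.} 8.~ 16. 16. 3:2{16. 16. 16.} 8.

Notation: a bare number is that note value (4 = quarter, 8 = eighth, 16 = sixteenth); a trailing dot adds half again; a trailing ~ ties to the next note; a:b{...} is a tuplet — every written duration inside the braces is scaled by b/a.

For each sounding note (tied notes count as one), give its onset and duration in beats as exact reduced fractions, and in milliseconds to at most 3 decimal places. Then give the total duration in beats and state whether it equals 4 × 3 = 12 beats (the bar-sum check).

1) 0.0ms=0b +608.108ms=3/4b
2) 608.108ms=3/4b +608.108ms=3/4b
3) 1216.216ms=3/2b +1216.216ms=3/2b
4) 2432.432ms=3b +486.486ms=3/5b
5) 2918.919ms=18/5b +972.973ms=6/5b
6) 3891.892ms=24/5b +486.486ms=3/5b
7) 4378.378ms=27/5b +486.486ms=3/5b
8) 4864.865ms=6b +1824.324ms=9/4b
9) 6689.189ms=33/4b +608.108ms=3/4b
10) 7297.297ms=9b +405.405ms=1/2b
11) 7702.703ms=19/2b +405.405ms=1/2b
12) 8108.108ms=10b +405.405ms=1/2b
13) 8513.514ms=21/2b +1216.216ms=3/2b
Σ=12b of 12 (74bpm 3/8) — PASS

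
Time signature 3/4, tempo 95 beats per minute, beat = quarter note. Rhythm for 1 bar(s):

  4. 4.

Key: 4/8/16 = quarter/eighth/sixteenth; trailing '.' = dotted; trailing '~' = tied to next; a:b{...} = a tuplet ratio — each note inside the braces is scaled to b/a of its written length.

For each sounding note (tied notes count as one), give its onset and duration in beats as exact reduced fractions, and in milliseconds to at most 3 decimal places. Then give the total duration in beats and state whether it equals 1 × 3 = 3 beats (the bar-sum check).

1) 0.0ms=0b +947.368ms=3/2b
2) 947.368ms=3/2b +947.368ms=3/2b
Σ=3b of 3 (95bpm 3/4) — PASS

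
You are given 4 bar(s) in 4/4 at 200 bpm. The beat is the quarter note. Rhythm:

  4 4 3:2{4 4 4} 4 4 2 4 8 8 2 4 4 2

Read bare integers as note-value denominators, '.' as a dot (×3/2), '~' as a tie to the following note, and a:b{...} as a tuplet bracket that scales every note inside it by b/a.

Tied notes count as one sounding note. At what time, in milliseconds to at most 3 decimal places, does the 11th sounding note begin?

1. 0.0ms @ 0 + 300.0ms (1)
2. 300.0ms @ 1 + 300.0ms (1)
3. 600.0ms @ 2 + 200.0ms (2/3)
4. 800.0ms @ 8/3 + 200.0ms (2/3)
5. 1000.0ms @ 10/3 + 200.0ms (2/3)
6. 1200.0ms @ 4 + 300.0ms (1)
7. 1500.0ms @ 5 + 300.0ms (1)
8. 1800.0ms @ 6 + 600.0ms (2)
9. 2400.0ms @ 8 + 300.0ms (1)
10. 2700.0ms @ 9 + 150.0ms (1/2)
11. 2850.0ms @ 19/2 + 150.0ms (1/2)
12. 3000.0ms @ 10 + 600.0ms (2)
13. 3600.0ms @ 12 + 300.0ms (1)
14. 3900.0ms @ 13 + 300.0ms (1)
15. 4200.0ms @ 14 + 600.0ms (2)

note 11 onset = 19/2b = 2850.0ms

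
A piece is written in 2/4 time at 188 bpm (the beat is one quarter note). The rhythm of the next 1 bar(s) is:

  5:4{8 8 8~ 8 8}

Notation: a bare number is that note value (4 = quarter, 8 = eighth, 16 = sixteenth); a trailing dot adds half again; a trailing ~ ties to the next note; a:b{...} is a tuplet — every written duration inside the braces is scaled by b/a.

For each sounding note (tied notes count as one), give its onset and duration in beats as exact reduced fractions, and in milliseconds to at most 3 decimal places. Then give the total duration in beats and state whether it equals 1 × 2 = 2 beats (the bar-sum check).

1) 0.0ms=0b +127.66ms=2/5b
2) 127.66ms=2/5b +127.66ms=2/5b
3) 255.319ms=4/5b +255.319ms=4/5b
4) 510.638ms=8/5b +127.66ms=2/5b
Σ=2b of 2 (188bpm 2/4) — PASS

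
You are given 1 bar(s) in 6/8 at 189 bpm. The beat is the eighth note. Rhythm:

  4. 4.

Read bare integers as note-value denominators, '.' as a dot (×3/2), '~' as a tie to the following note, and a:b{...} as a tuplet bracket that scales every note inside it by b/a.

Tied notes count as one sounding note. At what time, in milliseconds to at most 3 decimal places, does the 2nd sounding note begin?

1. 0.0ms @ 0 + 952.381ms (3)
2. 952.381ms @ 3 + 952.381ms (3)

note 2 onset = 3b = 952.381ms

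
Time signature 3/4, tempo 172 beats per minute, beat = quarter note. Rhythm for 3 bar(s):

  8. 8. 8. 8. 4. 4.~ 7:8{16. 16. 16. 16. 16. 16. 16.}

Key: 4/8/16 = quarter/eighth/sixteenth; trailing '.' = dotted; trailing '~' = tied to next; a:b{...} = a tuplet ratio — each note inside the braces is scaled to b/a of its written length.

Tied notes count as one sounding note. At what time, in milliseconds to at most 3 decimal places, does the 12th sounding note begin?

1. 0.0ms @ 0 + 261.628ms (3/4)
2. 261.628ms @ 3/4 + 261.628ms (3/4)
3. 523.256ms @ 3/2 + 261.628ms (3/4)
4. 784.884ms @ 9/4 + 261.628ms (3/4)
5. 1046.512ms @ 3 + 523.256ms (3/2)
6. 1569.767ms @ 9/2 + 672.757ms (27/14)
7. 2242.525ms @ 45/7 + 149.502ms (3/7)
8. 2392.027ms @ 48/7 + 149.502ms (3/7)
9. 2541.528ms @ 51/7 + 149.502ms (3/7)
10. 2691.03ms @ 54/7 + 149.502ms (3/7)
11. 2840.532ms @ 57/7 + 149.502ms (3/7)
12. 2990.033ms @ 60/7 + 149.502ms (3/7)

note 12 onset = 60/7b = 2990.033ms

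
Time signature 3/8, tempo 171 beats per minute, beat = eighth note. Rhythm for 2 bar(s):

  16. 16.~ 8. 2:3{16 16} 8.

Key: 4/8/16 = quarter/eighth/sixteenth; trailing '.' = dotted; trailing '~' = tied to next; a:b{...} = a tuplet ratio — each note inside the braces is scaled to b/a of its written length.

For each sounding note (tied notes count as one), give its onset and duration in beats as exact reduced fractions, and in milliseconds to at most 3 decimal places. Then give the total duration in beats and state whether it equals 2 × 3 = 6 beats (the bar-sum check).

1) 0.0ms=0b +263.158ms=3/4b
2) 263.158ms=3/4b +789.474ms=9/4b
3) 1052.632ms=3b +263.158ms=3/4b
4) 1315.789ms=15/4b +263.158ms=3/4b
5) 1578.947ms=9/2b +526.316ms=3/2b
Σ=6b of 6 (171bpm 3/8) — PASS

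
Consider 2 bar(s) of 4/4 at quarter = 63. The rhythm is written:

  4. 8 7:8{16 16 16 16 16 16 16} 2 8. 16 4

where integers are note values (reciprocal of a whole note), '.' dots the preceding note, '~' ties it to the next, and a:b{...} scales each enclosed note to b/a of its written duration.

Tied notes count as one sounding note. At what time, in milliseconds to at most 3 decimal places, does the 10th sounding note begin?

note 10 onset = 4b = 3809.524ms

1. 0.0ms @ 0 + 1428.571ms (3/2)
2. 1428.571ms @ 3/2 + 476.19ms (1/2)
3. 1904.762ms @ 2 + 272.109ms (2/7)
4. 2176.871ms @ 16/7 + 272.109ms (2/7)
5. 2448.98ms @ 18/7 + 272.109ms (2/7)
6. 2721.088ms @ 20/7 + 272.109ms (2/7)
7. 2993.197ms @ 22/7 + 272.109ms (2/7)
8. 3265.306ms @ 24/7 + 272.109ms (2/7)
9. 3537.415ms @ 26/7 + 272.109ms (2/7)
10. 3809.524ms @ 4 + 1904.762ms (2)
11. 5714.286ms @ 6 + 714.286ms (3/4)
12. 6428.571ms @ 27/4 + 238.095ms (1/4)
13. 6666.667ms @ 7 + 952.381ms (1)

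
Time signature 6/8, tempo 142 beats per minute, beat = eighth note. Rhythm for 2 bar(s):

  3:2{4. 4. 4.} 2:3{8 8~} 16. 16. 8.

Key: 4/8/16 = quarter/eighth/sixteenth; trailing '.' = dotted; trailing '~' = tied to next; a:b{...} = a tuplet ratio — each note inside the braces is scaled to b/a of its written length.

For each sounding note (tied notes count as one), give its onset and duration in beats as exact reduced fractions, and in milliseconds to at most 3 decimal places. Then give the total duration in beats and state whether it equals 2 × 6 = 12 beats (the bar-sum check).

1) 0.0ms=0b +845.07ms=2b
2) 845.07ms=2b +845.07ms=2b
3) 1690.141ms=4b +845.07ms=2b
4) 2535.211ms=6b +633.803ms=3/2b
5) 3169.014ms=15/2b +950.704ms=9/4b
6) 4119.718ms=39/4b +316.901ms=3/4b
7) 4436.62ms=21/2b +633.803ms=3/2b
Σ=12b of 12 (142bpm 6/8) — PASS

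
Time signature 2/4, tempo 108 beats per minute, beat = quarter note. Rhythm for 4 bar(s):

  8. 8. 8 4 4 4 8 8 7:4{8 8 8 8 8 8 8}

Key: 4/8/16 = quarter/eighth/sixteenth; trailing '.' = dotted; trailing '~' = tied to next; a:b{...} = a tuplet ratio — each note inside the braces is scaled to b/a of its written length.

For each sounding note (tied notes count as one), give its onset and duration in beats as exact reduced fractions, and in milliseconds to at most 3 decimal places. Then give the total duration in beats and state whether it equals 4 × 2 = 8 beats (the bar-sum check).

1) 0.0ms=0b +416.667ms=3/4b
2) 416.667ms=3/4b +416.667ms=3/4b
3) 833.333ms=3/2b +277.778ms=1/2b
4) 1111.111ms=2b +555.556ms=1b
5) 1666.667ms=3b +555.556ms=1b
6) 2222.222ms=4b +555.556ms=1b
7) 2777.778ms=5b +277.778ms=1/2b
8) 3055.556ms=11/2b +277.778ms=1/2b
9) 3333.333ms=6b +158.73ms=2/7b
10) 3492.063ms=44/7b +158.73ms=2/7b
11) 3650.794ms=46/7b +158.73ms=2/7b
12) 3809.524ms=48/7b +158.73ms=2/7b
13) 3968.254ms=50/7b +158.73ms=2/7b
14) 4126.984ms=52/7b +158.73ms=2/7b
15) 4285.714ms=54/7b +158.73ms=2/7b
Σ=8b of 8 (108bpm 2/4) — PASS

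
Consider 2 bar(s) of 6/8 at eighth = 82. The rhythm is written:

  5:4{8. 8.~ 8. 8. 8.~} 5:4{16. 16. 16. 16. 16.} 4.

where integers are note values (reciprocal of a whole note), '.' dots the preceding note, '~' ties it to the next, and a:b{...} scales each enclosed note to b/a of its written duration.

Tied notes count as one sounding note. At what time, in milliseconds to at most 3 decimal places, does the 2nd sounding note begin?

note 2 onset = 6/5b = 878.049ms

1. 0.0ms @ 0 + 878.049ms (6/5)
2. 878.049ms @ 6/5 + 1756.098ms (12/5)
3. 2634.146ms @ 18/5 + 878.049ms (6/5)
4. 3512.195ms @ 24/5 + 1317.073ms (9/5)
5. 4829.268ms @ 33/5 + 439.024ms (3/5)
6. 5268.293ms @ 36/5 + 439.024ms (3/5)
7. 5707.317ms @ 39/5 + 439.024ms (3/5)
8. 6146.341ms @ 42/5 + 439.024ms (3/5)
9. 6585.366ms @ 9 + 2195.122ms (3)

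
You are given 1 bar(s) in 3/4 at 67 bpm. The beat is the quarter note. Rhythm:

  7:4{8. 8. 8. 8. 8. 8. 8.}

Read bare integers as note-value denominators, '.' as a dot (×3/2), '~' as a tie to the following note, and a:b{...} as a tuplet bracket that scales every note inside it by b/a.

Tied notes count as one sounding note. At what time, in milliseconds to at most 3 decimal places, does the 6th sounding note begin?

note 6 onset = 15/7b = 1918.977ms

1. 0.0ms @ 0 + 383.795ms (3/7)
2. 383.795ms @ 3/7 + 383.795ms (3/7)
3. 767.591ms @ 6/7 + 383.795ms (3/7)
4. 1151.386ms @ 9/7 + 383.795ms (3/7)
5. 1535.181ms @ 12/7 + 383.795ms (3/7)
6. 1918.977ms @ 15/7 + 383.795ms (3/7)
7. 2302.772ms @ 18/7 + 383.795ms (3/7)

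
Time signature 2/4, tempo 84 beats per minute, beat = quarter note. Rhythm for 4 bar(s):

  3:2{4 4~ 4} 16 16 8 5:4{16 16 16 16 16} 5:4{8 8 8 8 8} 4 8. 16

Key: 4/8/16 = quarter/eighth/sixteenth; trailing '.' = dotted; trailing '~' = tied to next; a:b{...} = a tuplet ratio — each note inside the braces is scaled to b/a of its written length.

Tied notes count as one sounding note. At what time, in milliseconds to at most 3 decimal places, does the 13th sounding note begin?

note 13 onset = 24/5b = 3428.571ms

1. 0.0ms @ 0 + 476.19ms (2/3)
2. 476.19ms @ 2/3 + 952.381ms (4/3)
3. 1428.571ms @ 2 + 178.571ms (1/4)
4. 1607.143ms @ 9/4 + 178.571ms (1/4)
5. 1785.714ms @ 5/2 + 357.143ms (1/2)
6. 2142.857ms @ 3 + 142.857ms (1/5)
7. 2285.714ms @ 16/5 + 142.857ms (1/5)
8. 2428.571ms @ 17/5 + 142.857ms (1/5)
9. 2571.429ms @ 18/5 + 142.857ms (1/5)
10. 2714.286ms @ 19/5 + 142.857ms (1/5)
11. 2857.143ms @ 4 + 285.714ms (2/5)
12. 3142.857ms @ 22/5 + 285.714ms (2/5)
13. 3428.571ms @ 24/5 + 285.714ms (2/5)
14. 3714.286ms @ 26/5 + 285.714ms (2/5)
15. 4000.0ms @ 28/5 + 285.714ms (2/5)
16. 4285.714ms @ 6 + 714.286ms (1)
17. 5000.0ms @ 7 + 535.714ms (3/4)
18. 5535.714ms @ 31/4 + 178.571ms (1/4)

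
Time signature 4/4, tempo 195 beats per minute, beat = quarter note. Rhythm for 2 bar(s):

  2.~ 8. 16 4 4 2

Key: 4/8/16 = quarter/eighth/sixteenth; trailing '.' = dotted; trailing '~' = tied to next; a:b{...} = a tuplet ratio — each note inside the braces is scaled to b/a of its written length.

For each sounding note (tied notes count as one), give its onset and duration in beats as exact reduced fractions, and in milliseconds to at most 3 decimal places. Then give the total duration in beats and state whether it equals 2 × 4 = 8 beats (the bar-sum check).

1) 0.0ms=0b +1153.846ms=15/4b
2) 1153.846ms=15/4b +76.923ms=1/4b
3) 1230.769ms=4b +307.692ms=1b
4) 1538.462ms=5b +307.692ms=1b
5) 1846.154ms=6b +615.385ms=2b
Σ=8b of 8 (195bpm 4/4) — PASS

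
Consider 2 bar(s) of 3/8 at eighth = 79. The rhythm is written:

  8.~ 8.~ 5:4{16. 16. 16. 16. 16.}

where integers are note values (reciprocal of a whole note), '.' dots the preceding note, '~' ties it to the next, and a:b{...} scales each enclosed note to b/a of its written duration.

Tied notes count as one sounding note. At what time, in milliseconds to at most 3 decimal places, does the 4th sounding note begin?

1. 0.0ms @ 0 + 2734.177ms (18/5)
2. 2734.177ms @ 18/5 + 455.696ms (3/5)
3. 3189.873ms @ 21/5 + 455.696ms (3/5)
4. 3645.57ms @ 24/5 + 455.696ms (3/5)
5. 4101.266ms @ 27/5 + 455.696ms (3/5)

note 4 onset = 24/5b = 3645.57ms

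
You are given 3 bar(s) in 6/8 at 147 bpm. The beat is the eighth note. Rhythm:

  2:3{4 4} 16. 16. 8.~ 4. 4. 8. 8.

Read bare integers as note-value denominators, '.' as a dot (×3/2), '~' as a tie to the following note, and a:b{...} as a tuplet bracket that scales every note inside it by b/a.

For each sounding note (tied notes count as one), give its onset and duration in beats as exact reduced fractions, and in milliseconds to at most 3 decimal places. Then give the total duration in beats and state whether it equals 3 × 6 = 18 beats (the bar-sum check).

1) 0.0ms=0b +1224.49ms=3b
2) 1224.49ms=3b +1224.49ms=3b
3) 2448.98ms=6b +306.122ms=3/4b
4) 2755.102ms=27/4b +306.122ms=3/4b
5) 3061.224ms=15/2b +1836.735ms=9/2b
6) 4897.959ms=12b +1224.49ms=3b
7) 6122.449ms=15b +612.245ms=3/2b
8) 6734.694ms=33/2b +612.245ms=3/2b
Σ=18b of 18 (147bpm 6/8) — PASS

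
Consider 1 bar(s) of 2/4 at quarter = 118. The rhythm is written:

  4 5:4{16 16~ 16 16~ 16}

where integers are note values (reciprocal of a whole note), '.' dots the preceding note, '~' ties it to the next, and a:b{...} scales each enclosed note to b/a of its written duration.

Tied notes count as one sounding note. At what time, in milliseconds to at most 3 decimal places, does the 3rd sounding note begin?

1. 0.0ms @ 0 + 508.475ms (1)
2. 508.475ms @ 1 + 101.695ms (1/5)
3. 610.169ms @ 6/5 + 203.39ms (2/5)
4. 813.559ms @ 8/5 + 203.39ms (2/5)

note 3 onset = 6/5b = 610.169ms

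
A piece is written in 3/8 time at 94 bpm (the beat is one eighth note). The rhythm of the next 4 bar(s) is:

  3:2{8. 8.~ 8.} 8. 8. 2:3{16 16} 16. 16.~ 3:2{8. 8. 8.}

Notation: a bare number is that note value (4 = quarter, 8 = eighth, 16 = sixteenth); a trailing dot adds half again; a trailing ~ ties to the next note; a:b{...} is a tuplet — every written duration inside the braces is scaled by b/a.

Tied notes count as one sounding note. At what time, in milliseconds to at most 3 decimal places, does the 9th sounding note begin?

note 9 onset = 10b = 6382.979ms

1. 0.0ms @ 0 + 638.298ms (1)
2. 638.298ms @ 1 + 1276.596ms (2)
3. 1914.894ms @ 3 + 957.447ms (3/2)
4. 2872.34ms @ 9/2 + 957.447ms (3/2)
5. 3829.787ms @ 6 + 478.723ms (3/4)
6. 4308.511ms @ 27/4 + 478.723ms (3/4)
7. 4787.234ms @ 15/2 + 478.723ms (3/4)
8. 5265.957ms @ 33/4 + 1117.021ms (7/4)
9. 6382.979ms @ 10 + 638.298ms (1)
10. 7021.277ms @ 11 + 638.298ms (1)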